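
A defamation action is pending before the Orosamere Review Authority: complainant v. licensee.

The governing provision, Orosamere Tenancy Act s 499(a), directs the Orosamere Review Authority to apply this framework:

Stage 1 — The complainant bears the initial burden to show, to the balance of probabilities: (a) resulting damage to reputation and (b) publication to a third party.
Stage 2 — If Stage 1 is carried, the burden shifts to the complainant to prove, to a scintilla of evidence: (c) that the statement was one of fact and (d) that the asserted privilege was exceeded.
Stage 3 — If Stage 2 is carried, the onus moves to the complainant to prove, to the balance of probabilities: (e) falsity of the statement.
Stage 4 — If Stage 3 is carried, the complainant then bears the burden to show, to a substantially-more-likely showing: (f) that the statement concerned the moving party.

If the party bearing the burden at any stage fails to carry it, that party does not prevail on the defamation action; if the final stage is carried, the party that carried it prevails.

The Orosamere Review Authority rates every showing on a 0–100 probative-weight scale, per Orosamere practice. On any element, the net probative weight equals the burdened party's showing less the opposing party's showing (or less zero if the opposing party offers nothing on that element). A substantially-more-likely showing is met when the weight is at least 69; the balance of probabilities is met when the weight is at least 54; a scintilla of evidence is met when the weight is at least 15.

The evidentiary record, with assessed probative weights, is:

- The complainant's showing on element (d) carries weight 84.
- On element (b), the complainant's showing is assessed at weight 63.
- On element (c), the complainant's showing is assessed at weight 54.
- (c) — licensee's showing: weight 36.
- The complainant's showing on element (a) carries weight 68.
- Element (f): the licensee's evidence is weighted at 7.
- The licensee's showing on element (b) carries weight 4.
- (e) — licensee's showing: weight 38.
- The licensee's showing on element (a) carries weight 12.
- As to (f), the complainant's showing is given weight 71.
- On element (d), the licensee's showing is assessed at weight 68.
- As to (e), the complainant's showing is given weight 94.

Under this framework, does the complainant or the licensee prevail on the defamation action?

Stage 1 — burden on complainant; standard: the balance of probabilities (weight is at least 54).
    (a): 68 − 12 = 56 ≥ 54 [met]
    (b): 63 − 4 = 59 ≥ 54 [met]
  Stage 1 is satisfied; the complainant continues to bear the burden.
Stage 2 — burden on complainant; standard: a scintilla of evidence (weight is at least 15).
    (c): 54 − 36 = 18 ≥ 15 [met]
    (d): 84 − 68 = 16 ≥ 15 [met]
  Stage 2 carried; the burden remains with the complainant.
Stage 3 — burden on complainant; standard: the balance of probabilities (weight is at least 54).
    (e): 94 − 38 = 56 ≥ 54 [met]
  All elements met. The complainant retains the burden for Stage 4.
Stage 4 — burden on complainant; standard: a substantially-more-likely showing (weight is at least 69).
    (f): 71 − 7 = 64 < 69 [not met]
  The complainant does not carry Stage 4.
The licensee prevails.

licensee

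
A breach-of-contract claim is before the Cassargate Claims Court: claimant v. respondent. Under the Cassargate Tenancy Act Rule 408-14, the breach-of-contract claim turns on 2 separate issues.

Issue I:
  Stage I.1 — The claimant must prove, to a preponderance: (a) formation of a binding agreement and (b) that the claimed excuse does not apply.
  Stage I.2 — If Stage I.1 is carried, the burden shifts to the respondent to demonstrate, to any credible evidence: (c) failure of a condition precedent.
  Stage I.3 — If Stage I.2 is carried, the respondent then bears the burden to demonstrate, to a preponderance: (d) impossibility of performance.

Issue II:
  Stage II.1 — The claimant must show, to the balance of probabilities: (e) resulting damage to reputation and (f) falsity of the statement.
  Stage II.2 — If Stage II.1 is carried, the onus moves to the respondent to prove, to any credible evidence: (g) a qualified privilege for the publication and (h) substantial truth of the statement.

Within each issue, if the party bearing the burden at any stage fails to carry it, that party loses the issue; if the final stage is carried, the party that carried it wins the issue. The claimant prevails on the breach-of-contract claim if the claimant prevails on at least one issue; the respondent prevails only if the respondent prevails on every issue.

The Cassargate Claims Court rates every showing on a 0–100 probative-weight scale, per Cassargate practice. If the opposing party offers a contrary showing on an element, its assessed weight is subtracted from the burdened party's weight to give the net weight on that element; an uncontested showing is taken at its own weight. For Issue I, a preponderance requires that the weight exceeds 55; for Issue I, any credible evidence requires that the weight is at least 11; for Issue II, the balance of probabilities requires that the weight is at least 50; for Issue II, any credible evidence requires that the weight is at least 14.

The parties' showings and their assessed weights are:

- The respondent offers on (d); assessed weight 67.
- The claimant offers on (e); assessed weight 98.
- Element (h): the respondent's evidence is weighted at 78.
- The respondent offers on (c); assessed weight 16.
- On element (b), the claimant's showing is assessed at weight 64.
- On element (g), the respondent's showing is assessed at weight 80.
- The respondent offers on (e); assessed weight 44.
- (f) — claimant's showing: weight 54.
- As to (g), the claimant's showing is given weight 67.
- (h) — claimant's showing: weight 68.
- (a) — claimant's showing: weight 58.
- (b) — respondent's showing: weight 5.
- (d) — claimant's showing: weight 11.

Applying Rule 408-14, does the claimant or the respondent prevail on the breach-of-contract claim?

claimant

— Issue I —
At Stage I.1 the claimant must meet a preponderance (weight exceeds 55): on (a) the weight is 58, which does exceed 55, so (a) meets the standard; on (b) the weight is 64 less the opposing 5 gives net 59, > 55, so (b) meets the standard.
  Stage I.1 is satisfied; the onus moves to the respondent.
At Stage I.2 the respondent must meet any credible evidence (weight is at least 11): on (c) the weight is 16, which does reach 11, so (c) meets the standard.
  Stage I.2 is satisfied; the respondent continues to bear the burden.
At Stage I.3 the respondent must meet a preponderance (weight exceeds 55): on (d) the weight is 67 less the opposing 11 gives net 56, > 55, so (d) meets the standard.
  The respondent carries the last stage.
With every stage satisfied, the respondent prevails on this issue.
— Issue II —
Stage II.1 — burden on claimant; standard: the balance of probabilities (weight is at least 50).
    (e): 98 − 44 = 54 ≥ 50 [met]
    (f): 54 ≥ 50 [met]
  Stage II.1 is satisfied; the onus moves to the respondent.
Stage II.2 — burden on respondent; standard: any credible evidence (weight is at least 14).
    (g): 80 − 67 = 13 < 14 [not met]
    (h): 78 − 68 = 10 < 14 [not met]
  Stage II.2 not carried; the respondent fails its burden.
So the claimant prevails on this issue.
Per-issue: Issue I → respondent; Issue II → claimant. The claimant must prevail on at least one issue; overall, the claimant prevails.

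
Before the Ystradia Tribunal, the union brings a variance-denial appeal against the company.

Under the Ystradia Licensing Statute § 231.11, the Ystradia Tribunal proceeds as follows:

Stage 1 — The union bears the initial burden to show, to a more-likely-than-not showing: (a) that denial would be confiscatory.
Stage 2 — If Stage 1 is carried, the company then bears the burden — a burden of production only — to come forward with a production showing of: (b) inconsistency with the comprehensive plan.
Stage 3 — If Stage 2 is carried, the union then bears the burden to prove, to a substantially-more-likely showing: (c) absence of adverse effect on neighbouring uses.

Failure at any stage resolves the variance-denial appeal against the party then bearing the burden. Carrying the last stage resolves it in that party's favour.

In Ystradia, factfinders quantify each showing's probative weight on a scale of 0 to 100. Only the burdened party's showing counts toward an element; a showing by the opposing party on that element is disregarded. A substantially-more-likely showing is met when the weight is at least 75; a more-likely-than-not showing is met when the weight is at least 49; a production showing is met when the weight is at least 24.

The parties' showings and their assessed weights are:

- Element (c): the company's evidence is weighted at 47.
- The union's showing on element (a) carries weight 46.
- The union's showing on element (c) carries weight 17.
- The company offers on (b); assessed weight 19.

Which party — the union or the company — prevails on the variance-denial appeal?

Stage 1 (union, a more-likely-than-not showing, weight is at least 49): (a) 46 < 49 — fails.
  Not every element is met, so the union fails to carry Stage 1.
The analysis ends at Stage 1; the company prevails.

company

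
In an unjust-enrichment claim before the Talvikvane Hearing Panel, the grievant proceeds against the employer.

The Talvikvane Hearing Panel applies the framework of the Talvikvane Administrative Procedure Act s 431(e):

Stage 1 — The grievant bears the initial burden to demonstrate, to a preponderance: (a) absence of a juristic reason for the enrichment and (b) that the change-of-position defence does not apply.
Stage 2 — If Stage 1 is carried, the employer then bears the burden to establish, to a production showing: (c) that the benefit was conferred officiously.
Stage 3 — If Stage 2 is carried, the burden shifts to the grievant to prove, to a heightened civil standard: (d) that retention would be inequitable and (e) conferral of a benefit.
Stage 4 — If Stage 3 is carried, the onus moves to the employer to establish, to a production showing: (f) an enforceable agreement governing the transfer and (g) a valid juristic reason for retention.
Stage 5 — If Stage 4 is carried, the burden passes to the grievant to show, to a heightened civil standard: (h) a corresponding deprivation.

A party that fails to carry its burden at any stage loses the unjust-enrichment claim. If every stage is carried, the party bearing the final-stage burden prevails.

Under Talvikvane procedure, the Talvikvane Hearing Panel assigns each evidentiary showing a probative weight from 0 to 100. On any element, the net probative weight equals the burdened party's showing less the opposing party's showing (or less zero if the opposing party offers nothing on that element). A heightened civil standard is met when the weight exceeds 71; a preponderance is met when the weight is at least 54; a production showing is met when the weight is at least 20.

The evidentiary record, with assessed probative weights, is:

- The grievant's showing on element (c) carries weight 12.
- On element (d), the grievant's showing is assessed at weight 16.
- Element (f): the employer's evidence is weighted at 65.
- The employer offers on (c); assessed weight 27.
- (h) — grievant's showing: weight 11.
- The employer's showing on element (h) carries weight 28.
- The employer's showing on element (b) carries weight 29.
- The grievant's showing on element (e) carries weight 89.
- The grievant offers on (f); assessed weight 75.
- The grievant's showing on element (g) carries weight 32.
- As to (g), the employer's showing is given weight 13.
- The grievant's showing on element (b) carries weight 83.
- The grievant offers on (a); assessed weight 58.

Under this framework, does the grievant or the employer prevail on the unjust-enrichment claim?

Stage 1 (grievant, a preponderance, weight is at least 54): (a) 58 ≥ 54 — meets; (b) net 83−29=54 ≥ 54 — meets.
  The grievant carries Stage 1; the employer now bears the burden.
Stage 2 (employer, a production showing, weight is at least 20): (c) net 27−12=15 < 20 — fails.
  Stage 2 not carried; the employer fails its burden.
The grievant prevails.

grievant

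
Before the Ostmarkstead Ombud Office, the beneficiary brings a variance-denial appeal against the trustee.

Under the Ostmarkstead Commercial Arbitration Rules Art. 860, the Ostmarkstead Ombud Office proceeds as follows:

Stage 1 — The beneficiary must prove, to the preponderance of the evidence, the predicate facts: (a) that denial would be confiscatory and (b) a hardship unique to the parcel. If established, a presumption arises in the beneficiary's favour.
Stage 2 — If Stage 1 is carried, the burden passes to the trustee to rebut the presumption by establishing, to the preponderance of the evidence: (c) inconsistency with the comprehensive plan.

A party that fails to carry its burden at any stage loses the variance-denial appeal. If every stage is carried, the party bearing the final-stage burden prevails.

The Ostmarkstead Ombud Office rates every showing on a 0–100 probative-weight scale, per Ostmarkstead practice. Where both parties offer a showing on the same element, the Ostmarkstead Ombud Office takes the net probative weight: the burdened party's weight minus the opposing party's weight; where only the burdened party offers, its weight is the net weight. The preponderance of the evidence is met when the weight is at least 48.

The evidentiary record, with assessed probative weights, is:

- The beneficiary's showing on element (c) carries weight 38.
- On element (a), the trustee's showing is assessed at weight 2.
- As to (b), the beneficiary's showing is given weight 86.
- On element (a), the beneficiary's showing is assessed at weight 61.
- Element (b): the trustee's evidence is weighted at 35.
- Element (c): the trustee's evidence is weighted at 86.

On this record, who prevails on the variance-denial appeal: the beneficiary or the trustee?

Stage 1 (beneficiary, the preponderance of the evidence, weight is at least 48): (a) net 61−2=59 ≥ 48 — meets; (b) net 86−35=51 ≥ 48 — meets.
  All elements met. The burden passes to the trustee.
Stage 2 (trustee, the preponderance of the evidence, weight is at least 48): (c) net 86−38=48 ≥ 48 — meets.
  The trustee carries the last stage.
Every stage carried; the trustee prevails.

trustee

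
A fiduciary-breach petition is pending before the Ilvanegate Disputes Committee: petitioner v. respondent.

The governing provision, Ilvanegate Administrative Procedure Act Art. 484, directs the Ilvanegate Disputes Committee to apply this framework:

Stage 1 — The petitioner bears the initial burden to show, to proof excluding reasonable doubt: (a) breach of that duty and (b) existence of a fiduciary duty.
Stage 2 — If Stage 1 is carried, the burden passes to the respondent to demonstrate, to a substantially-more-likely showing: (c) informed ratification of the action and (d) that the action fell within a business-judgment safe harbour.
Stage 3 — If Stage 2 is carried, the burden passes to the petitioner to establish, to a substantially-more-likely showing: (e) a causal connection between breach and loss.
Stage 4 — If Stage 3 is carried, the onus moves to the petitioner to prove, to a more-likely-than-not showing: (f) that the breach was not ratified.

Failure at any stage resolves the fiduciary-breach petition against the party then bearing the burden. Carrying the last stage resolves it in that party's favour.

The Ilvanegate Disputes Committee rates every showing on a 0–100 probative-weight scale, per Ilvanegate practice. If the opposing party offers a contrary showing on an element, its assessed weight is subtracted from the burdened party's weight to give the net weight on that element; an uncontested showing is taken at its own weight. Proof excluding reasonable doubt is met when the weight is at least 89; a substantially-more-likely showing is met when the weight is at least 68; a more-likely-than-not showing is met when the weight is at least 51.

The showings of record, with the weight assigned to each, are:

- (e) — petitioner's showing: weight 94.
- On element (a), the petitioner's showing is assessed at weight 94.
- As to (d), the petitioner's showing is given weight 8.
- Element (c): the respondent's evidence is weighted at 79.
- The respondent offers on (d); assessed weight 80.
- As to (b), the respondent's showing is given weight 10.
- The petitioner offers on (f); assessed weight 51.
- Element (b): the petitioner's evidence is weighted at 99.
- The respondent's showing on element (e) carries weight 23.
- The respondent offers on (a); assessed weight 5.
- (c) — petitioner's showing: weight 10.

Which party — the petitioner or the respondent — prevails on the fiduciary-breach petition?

At Stage 1 the petitioner must meet proof excluding reasonable doubt (weight is at least 89): on (a) the weight is 94 less the opposing 5 gives net 89, which does reach 89, so (a) meets the standard; on (b) the weight is 99 less the opposing 10 gives net 89, which does reach 89, so (b) meets the standard.
  Stage 1 carried; the burden shifts to the respondent.
At Stage 2 the respondent must meet a substantially-more-likely showing (weight is at least 68): on (c) the weight is 79 less the opposing 10 gives net 69, ≥ 68, so (c) meets the standard; on (d) the weight is 80 less the opposing 8 gives net 72, which does reach 68, so (d) meets the standard.
  The respondent carries Stage 2; the petitioner now bears the burden.
At Stage 3 the petitioner must meet a substantially-more-likely showing (weight is at least 68): on (e) the weight is 94 less the opposing 23 gives net 71, which does reach 68, so (e) meets the standard.
  All elements met. The petitioner retains the burden for Stage 4.
At Stage 4 the petitioner must meet a more-likely-than-not showing (weight is at least 51): on (f) the weight is 51, which does reach 51, so (f) meets the standard.
  All elements met at the final stage.
Every stage carried; the petitioner prevails.

petitioner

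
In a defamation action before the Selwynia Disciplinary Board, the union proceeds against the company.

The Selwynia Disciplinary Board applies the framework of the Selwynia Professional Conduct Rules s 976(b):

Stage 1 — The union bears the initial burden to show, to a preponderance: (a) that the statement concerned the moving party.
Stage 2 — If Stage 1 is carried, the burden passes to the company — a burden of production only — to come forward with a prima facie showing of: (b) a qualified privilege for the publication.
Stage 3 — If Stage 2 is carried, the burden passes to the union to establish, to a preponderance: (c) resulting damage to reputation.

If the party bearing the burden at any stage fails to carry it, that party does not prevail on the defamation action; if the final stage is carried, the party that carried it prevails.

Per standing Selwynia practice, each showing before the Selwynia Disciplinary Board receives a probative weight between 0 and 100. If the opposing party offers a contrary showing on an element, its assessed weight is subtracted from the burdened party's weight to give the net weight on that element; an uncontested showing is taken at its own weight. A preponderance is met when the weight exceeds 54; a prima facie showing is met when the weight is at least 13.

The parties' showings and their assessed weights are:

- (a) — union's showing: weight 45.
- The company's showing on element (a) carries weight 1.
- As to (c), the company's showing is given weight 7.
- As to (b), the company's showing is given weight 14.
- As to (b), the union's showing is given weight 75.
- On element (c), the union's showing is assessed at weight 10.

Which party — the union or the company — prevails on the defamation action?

company

At Stage 1 the union must meet a preponderance (weight exceeds 54): on (a) the weight is 45 less the opposing 1 gives net 44, ≤ 54, so (a) does not meet the standard.
  Stage 1 not carried; the union fails its burden.
So the company prevails.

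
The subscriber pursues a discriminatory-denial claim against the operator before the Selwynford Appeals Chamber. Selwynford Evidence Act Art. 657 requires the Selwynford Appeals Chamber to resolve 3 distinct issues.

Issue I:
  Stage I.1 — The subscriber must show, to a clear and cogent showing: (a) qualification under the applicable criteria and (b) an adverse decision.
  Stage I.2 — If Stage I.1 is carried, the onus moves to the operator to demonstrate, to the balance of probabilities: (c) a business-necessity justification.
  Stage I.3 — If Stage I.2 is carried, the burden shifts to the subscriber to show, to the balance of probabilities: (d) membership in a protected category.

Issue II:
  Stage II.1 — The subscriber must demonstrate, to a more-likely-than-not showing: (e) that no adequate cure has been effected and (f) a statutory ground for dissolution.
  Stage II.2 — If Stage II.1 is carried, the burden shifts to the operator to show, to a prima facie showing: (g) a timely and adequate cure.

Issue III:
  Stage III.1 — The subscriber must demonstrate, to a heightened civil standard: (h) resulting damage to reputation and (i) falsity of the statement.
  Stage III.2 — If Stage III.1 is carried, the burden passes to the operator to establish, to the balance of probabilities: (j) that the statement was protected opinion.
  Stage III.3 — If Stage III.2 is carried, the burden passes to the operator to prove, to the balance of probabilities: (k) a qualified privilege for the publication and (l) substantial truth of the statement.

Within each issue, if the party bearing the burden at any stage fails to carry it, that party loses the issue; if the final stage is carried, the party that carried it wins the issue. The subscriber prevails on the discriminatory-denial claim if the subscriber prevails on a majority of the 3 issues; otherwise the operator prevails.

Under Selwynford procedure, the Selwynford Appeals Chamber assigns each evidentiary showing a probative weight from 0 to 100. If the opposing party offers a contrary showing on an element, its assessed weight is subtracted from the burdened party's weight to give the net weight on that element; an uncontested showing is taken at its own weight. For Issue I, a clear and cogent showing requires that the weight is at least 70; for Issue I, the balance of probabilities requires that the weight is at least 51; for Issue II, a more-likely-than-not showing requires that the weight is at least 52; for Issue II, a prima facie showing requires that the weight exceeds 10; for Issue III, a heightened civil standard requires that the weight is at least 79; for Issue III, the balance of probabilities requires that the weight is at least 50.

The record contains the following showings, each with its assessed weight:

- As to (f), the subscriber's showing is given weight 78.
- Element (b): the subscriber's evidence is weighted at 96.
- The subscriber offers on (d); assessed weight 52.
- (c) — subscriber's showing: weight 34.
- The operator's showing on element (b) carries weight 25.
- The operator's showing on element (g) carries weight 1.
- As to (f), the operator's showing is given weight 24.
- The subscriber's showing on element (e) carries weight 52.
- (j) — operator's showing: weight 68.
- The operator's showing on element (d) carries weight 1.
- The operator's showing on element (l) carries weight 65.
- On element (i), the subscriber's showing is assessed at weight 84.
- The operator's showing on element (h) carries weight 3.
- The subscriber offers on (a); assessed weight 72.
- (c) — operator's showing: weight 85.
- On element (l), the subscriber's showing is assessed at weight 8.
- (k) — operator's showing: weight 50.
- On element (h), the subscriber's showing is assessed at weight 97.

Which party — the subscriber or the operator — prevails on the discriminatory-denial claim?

— Issue I —
At Stage I.1 the subscriber must meet a clear and cogent showing (weight is at least 70): on (a) the weight is 72, which does reach 70, so (a) meets the standard; on (b) the weight is 96 less the opposing 25 gives net 71, which does reach 70, so (b) meets the standard.
  The subscriber carries Stage I.1; the operator now bears the burden.
At Stage I.2 the operator must meet the balance of probabilities (weight is at least 51): on (c) the weight is 85 less the opposing 34 gives net 51, which does reach 51, so (c) meets the standard.
  All elements met. The burden passes to the subscriber.
At Stage I.3 the subscriber must meet the balance of probabilities (weight is at least 51): on (d) the weight is 52 less the opposing 1 gives net 51, which does reach 51, so (d) meets the standard.
  All elements met at the final stage.
With every stage satisfied, the subscriber prevails on this issue.
— Issue II —
At Stage II.1 the subscriber must meet a more-likely-than-not showing (weight is at least 52): on (e) the weight is 52, which does reach 52, so (e) meets the standard; on (f) the weight is 78 less the opposing 24 gives net 54, ≥ 52, so (f) meets the standard.
  The subscriber carries Stage II.1; the operator now bears the burden.
At Stage II.2 the operator must meet a prima facie showing (weight exceeds 10): on (g) the weight is 1, ≤ 10, so (g) does not meet the standard.
  Not every element is met, so the operator fails to carry Stage II.2.
So the subscriber prevails on this issue.
— Issue III —
Stage III.1 — burden on subscriber; standard: a heightened civil standard (weight is at least 79).
    (h): 97 − 3 = 94 ≥ 79 [met]
    (i): 84 ≥ 79 [met]
  Stage III.1 is satisfied; the onus moves to the operator.
Stage III.2 — burden on operator; standard: the balance of probabilities (weight is at least 50).
    (j): 68 ≥ 50 [met]
  Stage III.2 carried; the burden remains with the operator.
Stage III.3 — burden on operator; standard: the balance of probabilities (weight is at least 50).
    (k): 50 ≥ 50 [met]
    (l): 65 − 8 = 57 ≥ 50 [met]
  All elements met at the final stage.
Every stage carried; the operator prevails on this issue.
Per-issue: Issue I → subscriber; Issue II → subscriber; Issue III → operator. The subscriber must prevail on a majority of issues; overall, the subscriber prevails.

subscriber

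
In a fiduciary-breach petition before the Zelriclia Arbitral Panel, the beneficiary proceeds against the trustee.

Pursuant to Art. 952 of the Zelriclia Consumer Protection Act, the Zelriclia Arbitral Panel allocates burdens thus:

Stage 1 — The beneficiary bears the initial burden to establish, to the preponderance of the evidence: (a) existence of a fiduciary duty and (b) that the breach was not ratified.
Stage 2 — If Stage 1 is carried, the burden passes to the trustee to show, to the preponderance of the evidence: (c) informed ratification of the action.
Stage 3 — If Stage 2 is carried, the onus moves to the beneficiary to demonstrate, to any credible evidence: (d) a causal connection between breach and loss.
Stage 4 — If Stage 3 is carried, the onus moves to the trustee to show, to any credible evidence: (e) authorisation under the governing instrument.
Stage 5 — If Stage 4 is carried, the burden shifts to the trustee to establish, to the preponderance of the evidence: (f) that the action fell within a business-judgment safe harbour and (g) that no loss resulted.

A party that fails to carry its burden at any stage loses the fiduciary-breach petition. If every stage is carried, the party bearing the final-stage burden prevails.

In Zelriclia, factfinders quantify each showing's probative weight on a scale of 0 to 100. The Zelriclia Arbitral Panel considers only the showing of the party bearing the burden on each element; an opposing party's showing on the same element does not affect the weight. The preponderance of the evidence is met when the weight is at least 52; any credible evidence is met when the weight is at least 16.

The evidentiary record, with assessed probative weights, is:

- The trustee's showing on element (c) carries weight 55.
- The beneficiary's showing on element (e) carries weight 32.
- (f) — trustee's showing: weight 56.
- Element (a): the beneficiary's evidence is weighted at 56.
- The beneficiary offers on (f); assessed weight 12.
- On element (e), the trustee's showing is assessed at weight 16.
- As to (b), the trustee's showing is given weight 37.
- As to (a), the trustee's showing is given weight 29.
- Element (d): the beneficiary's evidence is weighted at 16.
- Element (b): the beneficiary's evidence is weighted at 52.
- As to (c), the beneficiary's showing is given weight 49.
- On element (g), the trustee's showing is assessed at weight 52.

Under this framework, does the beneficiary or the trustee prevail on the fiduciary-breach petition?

trustee

At Stage 1 the beneficiary must meet the preponderance of the evidence (weight is at least 52): on (a) the weight is 56 (the trustee's 29 is given no effect), ≥ 52, so (a) meets the standard; on (b) the weight is 52 (the trustee's 37 is given no effect), which does reach 52, so (b) meets the standard.
  Stage 1 carried; the burden shifts to the trustee.
At Stage 2 the trustee must meet the preponderance of the evidence (weight is at least 52): on (c) the weight is 55 (the beneficiary's 49 is given no effect), which does reach 52, so (c) meets the standard.
  The trustee carries Stage 2; the beneficiary now bears the burden.
At Stage 3 the beneficiary must meet any credible evidence (weight is at least 16): on (d) the weight is 16, ≥ 16, so (d) meets the standard.
  The beneficiary carries Stage 3; the trustee now bears the burden.
At Stage 4 the trustee must meet any credible evidence (weight is at least 16): on (e) the weight is 16 (the beneficiary's 32 is given no effect), which does reach 16, so (e) meets the standard.
  Stage 4 is satisfied; the trustee continues to bear the burden.
At Stage 5 the trustee must meet the preponderance of the evidence (weight is at least 52): on (f) the weight is 56 (the beneficiary's 12 is given no effect), which does reach 52, so (f) meets the standard; on (g) the weight is 52, ≥ 52, so (g) meets the standard.
  All elements met at the final stage.
With every stage satisfied, the trustee prevails.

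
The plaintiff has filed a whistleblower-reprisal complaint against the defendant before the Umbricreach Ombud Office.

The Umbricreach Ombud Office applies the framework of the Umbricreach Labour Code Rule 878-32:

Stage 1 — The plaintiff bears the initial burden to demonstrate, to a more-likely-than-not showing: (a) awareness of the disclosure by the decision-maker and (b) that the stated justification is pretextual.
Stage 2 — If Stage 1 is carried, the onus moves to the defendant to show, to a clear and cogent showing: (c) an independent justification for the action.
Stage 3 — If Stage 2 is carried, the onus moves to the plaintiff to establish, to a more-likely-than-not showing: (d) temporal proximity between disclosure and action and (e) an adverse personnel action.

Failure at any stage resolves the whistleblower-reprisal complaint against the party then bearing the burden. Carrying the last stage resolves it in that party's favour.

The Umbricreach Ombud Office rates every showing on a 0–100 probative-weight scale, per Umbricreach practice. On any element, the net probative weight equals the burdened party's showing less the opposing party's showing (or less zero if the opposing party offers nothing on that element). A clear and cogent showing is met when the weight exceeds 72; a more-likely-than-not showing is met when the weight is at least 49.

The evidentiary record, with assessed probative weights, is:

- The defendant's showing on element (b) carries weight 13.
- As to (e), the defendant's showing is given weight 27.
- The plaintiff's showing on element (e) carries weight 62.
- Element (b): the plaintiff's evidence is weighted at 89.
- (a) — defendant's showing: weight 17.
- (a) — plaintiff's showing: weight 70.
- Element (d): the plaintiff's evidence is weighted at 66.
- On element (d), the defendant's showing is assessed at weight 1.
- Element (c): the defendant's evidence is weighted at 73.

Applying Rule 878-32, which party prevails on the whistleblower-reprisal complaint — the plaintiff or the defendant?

defendant

At Stage 1 the plaintiff must meet a more-likely-than-not showing (weight is at least 49): on (a) the weight is 70 less the opposing 17 gives net 53, ≥ 49, so (a) meets the standard; on (b) the weight is 89 less the opposing 13 gives net 76, which does reach 49, so (b) meets the standard.
  Stage 1 carried; the burden shifts to the defendant.
At Stage 2 the defendant must meet a clear and cogent showing (weight exceeds 72): on (c) the weight is 73, > 72, so (c) meets the standard.
  Stage 2 carried; the burden shifts to the plaintiff.
At Stage 3 the plaintiff must meet a more-likely-than-not showing (weight is at least 49): on (d) the weight is 66 less the opposing 1 gives net 65, ≥ 49, so (d) meets the standard; on (e) the weight is 62 less the opposing 27 gives net 35, which does not reach 49, so (e) does not meet the standard.
  Not every element is met, so the plaintiff fails to carry Stage 3.
The analysis ends at Stage 3; the defendant prevails.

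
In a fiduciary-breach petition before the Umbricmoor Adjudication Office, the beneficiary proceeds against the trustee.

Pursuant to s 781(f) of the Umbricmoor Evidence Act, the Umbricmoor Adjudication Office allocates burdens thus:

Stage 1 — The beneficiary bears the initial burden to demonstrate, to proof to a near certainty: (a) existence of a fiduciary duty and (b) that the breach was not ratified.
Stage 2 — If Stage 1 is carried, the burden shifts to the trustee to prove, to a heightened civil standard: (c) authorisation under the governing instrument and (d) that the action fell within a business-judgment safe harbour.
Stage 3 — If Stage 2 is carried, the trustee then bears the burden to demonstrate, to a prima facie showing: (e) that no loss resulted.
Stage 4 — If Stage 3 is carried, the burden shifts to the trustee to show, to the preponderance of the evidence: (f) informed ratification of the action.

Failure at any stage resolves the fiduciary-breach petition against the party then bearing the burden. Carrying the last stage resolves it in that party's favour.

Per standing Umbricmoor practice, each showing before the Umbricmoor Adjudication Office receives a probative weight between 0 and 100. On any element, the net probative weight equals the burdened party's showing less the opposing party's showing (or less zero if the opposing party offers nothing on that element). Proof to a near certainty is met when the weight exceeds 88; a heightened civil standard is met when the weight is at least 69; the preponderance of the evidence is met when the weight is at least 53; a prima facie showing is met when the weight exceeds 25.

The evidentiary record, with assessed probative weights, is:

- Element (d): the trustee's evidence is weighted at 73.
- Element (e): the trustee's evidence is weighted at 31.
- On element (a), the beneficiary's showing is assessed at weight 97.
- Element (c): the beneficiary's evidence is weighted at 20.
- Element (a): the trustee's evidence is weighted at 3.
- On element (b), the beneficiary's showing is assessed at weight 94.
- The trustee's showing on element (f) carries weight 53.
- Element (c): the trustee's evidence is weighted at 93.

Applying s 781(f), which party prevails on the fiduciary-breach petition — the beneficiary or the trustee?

trustee

Stage 1 — burden on beneficiary; standard: proof to a near certainty (weight exceeds 88).
    (a): 97 − 3 = 94 > 88 [met]
    (b): 94 > 88 [met]
  The beneficiary carries Stage 1; the trustee now bears the burden.
Stage 2 — burden on trustee; standard: a heightened civil standard (weight is at least 69).
    (c): 93 − 20 = 73 ≥ 69 [met]
    (d): 73 ≥ 69 [met]
  All elements met. The trustee retains the burden for Stage 3.
Stage 3 — burden on trustee; standard: a prima facie showing (weight exceeds 25).
    (e): 31 > 25 [met]
  Stage 3 is satisfied; the trustee continues to bear the burden.
Stage 4 — burden on trustee; standard: the preponderance of the evidence (weight is at least 53).
    (f): 53 ≥ 53 [met]
  Stage 4 carried; the final stage is satisfied.
With every stage satisfied, the trustee prevails.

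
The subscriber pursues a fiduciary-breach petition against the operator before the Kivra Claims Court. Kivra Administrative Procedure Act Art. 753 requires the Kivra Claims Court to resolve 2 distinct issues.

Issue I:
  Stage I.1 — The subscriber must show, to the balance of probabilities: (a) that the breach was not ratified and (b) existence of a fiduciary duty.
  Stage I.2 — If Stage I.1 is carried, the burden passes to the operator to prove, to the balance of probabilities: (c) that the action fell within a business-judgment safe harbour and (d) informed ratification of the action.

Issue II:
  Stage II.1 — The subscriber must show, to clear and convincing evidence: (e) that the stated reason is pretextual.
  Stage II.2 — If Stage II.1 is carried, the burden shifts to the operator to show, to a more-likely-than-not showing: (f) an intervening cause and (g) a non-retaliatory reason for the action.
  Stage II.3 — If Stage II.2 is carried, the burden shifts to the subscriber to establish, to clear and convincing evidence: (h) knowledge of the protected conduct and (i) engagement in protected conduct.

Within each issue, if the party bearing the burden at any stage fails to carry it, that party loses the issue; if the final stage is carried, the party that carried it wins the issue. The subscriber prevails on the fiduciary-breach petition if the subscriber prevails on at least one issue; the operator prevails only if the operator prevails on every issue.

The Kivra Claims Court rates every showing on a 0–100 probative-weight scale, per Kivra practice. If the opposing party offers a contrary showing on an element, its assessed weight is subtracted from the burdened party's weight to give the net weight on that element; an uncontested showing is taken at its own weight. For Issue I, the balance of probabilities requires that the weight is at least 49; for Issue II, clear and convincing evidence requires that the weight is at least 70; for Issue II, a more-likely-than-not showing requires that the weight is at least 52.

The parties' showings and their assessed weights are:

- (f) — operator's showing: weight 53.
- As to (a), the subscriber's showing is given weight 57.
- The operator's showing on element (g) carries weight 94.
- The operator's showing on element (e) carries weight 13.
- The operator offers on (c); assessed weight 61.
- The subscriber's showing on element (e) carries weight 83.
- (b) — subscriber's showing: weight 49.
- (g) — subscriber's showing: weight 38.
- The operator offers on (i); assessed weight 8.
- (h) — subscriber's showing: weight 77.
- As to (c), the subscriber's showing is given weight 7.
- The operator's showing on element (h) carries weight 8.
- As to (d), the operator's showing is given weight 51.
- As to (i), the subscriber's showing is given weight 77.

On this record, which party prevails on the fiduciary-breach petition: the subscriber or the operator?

— Issue I —
Stage I.1 (subscriber, the balance of probabilities, weight is at least 49): (a) 57 ≥ 49 — meets; (b) 49 ≥ 49 — meets.
  The subscriber carries Stage I.1; the operator now bears the burden.
Stage I.2 (operator, the balance of probabilities, weight is at least 49): (c) net 61−7=54 ≥ 49 — meets; (d) 51 ≥ 49 — meets.
  All elements met at the final stage.
With every stage satisfied, the operator prevails on this issue.
— Issue II —
Stage II.1 — burden on subscriber; standard: clear and convincing evidence (weight is at least 70).
    (e): 83 − 13 = 70 ≥ 70 [met]
  The subscriber carries Stage II.1; the operator now bears the burden.
Stage II.2 — burden on operator; standard: a more-likely-than-not showing (weight is at least 52).
    (f): 53 ≥ 52 [met]
    (g): 94 − 38 = 56 ≥ 52 [met]
  Stage II.2 carried; the burden shifts to the subscriber.
Stage II.3 — burden on subscriber; standard: clear and convincing evidence (weight is at least 70).
    (h): 77 − 8 = 69 < 70 [not met]
    (i): 77 − 8 = 69 < 70 [not met]
  The subscriber does not carry Stage II.3.
The analysis ends at Stage II.3; the operator prevails on this issue.
Per-issue: Issue I → operator; Issue II → operator. The subscriber must prevail on at least one issue; overall, the operator prevails.

operator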